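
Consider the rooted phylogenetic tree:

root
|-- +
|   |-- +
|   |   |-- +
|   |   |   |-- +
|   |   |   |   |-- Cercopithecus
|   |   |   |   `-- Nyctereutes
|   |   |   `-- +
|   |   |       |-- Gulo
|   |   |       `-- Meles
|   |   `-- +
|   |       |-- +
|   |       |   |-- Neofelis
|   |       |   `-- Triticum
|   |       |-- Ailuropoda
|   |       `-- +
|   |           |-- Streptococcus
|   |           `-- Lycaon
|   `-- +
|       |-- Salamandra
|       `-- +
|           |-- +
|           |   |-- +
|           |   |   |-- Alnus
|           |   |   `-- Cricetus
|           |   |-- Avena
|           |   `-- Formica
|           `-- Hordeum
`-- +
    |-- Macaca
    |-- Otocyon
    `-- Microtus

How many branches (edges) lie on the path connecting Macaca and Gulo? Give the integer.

7

The MRCA of Macaca and Gulo is the root of the tree.
From Macaca up to that node: 2 branches. From Gulo up to the same node: 5 branches. Total: 2 + 5 = 7.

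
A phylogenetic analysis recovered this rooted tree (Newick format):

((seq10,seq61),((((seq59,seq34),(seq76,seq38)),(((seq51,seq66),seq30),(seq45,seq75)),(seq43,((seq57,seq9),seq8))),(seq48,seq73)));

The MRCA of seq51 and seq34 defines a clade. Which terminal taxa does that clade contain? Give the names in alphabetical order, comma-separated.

Tracing seq51: it sits inside (seq51,seq66).
Tracing seq34: it sits inside (seq59,seq34).
The smallest clade enclosing both is (((seq59,seq34),(seq76,seq38)),(((seq51,seq66),seq30),(seq45,seq75)),(seq43,((seq57,seq9),seq8))); the answer is its 13 terminal taxa in alphabetical order.

seq30, seq34, seq38, seq43, seq45, seq51, seq57, seq59, seq66, seq75, seq76, seq8, seq9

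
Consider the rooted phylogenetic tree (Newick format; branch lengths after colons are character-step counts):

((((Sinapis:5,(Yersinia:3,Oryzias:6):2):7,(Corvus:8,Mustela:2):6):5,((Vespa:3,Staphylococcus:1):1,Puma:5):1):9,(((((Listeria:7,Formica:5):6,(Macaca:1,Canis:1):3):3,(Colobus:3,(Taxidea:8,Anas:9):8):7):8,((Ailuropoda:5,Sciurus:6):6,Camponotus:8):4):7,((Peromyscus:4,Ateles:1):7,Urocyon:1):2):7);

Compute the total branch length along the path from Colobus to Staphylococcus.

The path runs Colobus → … → MRCA → … → Staphylococcus; the MRCA is the root of the tree.
Branch lengths along that path: 3 + 7 + 8 + 7 + 7 + 9 + 1 + 1 + 1 = 44.

44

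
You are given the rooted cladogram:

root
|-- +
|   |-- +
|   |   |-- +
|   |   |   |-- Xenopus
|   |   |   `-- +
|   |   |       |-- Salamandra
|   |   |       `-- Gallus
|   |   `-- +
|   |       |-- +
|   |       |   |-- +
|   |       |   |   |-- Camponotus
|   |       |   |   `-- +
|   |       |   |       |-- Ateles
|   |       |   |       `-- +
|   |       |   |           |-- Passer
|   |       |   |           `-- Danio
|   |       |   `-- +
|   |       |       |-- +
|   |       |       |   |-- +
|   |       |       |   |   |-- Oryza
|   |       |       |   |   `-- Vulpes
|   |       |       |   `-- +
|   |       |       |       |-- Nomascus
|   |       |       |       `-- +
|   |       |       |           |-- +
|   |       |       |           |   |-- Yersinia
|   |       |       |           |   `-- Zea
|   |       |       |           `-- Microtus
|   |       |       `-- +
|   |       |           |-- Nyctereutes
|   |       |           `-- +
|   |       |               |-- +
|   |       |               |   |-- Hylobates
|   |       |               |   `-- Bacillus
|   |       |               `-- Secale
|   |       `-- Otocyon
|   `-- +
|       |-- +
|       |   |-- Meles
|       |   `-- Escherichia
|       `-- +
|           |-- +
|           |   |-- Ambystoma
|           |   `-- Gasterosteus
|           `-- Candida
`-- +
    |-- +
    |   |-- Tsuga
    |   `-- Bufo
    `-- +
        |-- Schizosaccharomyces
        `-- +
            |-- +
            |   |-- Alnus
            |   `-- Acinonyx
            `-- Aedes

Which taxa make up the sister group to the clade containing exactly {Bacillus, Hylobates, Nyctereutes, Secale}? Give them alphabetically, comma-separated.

Microtus, Nomascus, Oryza, Vulpes, Yersinia, Zea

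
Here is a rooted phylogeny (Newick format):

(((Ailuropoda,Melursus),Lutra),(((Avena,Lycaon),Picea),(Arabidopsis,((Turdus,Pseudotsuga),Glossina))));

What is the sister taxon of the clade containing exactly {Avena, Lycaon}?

Picea

The clade containing exactly {Avena, Lycaon} attaches to the tree at the node subtending ((Avena,Lycaon),Picea).
The other lineage descending from that same node — the sister group — is the single tip Picea.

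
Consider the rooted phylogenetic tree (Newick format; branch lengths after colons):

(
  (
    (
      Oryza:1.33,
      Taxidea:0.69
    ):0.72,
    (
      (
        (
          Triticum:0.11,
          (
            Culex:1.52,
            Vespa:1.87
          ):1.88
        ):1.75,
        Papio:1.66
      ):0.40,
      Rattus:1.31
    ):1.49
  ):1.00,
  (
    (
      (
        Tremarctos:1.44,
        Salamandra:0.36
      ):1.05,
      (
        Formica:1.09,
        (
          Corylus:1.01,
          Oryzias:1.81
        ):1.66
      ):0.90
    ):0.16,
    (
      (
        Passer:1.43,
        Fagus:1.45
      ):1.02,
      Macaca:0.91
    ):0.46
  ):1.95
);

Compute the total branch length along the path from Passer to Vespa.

13.25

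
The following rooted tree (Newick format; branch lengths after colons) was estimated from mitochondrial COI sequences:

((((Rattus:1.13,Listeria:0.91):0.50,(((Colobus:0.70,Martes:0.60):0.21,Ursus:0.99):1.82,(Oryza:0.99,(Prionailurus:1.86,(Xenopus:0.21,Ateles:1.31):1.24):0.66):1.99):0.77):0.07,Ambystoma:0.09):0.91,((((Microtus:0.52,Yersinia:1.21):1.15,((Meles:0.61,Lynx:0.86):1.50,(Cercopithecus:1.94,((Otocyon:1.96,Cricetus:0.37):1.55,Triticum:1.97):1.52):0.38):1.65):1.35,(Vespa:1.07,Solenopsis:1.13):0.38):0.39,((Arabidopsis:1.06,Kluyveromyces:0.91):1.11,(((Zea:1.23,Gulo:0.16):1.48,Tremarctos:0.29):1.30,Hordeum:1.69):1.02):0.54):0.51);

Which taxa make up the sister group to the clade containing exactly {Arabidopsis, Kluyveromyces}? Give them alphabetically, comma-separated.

Gulo, Hordeum, Tremarctos, Zea

The clade containing exactly {Arabidopsis, Kluyveromyces} attaches to the tree at the node subtending ((Arabidopsis,Kluyveromyces),(((Zea,Gulo),Tremarctos),Hordeum)).
The other lineage descending from that same node — the sister group — is (((Zea,Gulo),Tremarctos),Hordeum); its 4 tips in alphabetical order are the answer.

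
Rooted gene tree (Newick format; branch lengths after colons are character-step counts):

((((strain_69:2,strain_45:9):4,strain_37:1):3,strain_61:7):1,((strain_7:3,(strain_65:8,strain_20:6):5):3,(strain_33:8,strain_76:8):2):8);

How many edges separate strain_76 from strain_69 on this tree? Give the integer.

7

The MRCA of strain_76 and strain_69 is the root of the tree.
From strain_76 up to that node: 3 branches. From strain_69 up to the same node: 4 branches. Total: 3 + 4 = 7.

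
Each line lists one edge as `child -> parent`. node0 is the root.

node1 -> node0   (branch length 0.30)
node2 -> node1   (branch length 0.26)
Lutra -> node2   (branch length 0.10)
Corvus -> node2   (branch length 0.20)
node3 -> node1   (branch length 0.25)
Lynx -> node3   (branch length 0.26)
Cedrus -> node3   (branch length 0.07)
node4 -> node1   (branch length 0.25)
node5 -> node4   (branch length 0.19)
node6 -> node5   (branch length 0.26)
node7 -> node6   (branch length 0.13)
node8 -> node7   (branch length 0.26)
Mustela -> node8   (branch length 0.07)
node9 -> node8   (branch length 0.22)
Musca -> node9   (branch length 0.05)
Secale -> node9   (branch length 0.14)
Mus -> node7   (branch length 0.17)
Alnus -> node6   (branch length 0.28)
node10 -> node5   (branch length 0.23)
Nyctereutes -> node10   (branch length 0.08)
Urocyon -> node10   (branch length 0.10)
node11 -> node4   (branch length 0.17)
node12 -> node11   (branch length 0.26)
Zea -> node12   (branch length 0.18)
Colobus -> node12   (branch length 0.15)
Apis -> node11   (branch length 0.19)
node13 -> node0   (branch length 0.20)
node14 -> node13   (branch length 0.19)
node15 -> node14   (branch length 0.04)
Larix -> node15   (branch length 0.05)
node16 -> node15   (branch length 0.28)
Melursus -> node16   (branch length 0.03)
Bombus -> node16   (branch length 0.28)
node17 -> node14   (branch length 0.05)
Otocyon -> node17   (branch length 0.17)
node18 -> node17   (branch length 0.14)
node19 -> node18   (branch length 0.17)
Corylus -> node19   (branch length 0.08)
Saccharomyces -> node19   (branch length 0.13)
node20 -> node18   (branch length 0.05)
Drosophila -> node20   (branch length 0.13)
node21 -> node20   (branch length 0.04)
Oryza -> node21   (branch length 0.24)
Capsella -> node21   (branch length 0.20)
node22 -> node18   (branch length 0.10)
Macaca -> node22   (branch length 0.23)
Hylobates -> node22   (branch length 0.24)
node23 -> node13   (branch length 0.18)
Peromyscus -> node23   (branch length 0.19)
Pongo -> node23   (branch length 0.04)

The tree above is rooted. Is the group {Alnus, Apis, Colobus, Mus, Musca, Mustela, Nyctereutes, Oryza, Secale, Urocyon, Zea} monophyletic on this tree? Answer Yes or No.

The MRCA of the listed taxa is the root, so the smallest clade containing them is the whole tree.
That clade also contains Bombus, Capsella, Cedrus, Corvus, Corylus, Drosophila, Hylobates, Larix, Lutra, Lynx, Macaca, Melursus, Otocyon, Peromyscus, Pongo, Saccharomyces, which are not in the proposed group, so the group is not monophyletic.

No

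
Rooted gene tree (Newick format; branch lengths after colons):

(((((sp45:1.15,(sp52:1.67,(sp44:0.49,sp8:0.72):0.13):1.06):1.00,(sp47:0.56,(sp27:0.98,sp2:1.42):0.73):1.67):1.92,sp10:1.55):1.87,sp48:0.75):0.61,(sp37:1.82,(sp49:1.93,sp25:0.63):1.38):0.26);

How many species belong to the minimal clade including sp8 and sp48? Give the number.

9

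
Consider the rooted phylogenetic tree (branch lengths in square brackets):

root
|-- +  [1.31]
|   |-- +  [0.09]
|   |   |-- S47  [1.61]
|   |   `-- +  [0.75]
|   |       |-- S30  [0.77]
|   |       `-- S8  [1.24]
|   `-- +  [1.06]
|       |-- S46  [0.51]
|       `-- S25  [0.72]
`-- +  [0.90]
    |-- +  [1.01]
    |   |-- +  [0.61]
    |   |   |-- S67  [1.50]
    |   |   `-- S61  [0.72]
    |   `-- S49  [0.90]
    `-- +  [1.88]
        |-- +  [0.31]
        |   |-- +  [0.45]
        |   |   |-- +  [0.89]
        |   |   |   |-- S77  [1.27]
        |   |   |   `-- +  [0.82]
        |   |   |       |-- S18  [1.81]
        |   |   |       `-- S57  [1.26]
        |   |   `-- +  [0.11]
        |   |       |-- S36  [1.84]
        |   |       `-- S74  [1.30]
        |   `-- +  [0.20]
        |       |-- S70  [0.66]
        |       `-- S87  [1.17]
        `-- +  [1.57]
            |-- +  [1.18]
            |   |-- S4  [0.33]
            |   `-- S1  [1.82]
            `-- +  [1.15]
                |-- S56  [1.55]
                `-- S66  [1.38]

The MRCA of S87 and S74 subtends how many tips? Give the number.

The MRCA of S87 and S74 is the node subtending (((S77,(S18,S57)),(S36,S74)),(S70,S87)).
That clade contains 7 terminal taxa: S18, S36, S57, S70, S74, S77, S87.

7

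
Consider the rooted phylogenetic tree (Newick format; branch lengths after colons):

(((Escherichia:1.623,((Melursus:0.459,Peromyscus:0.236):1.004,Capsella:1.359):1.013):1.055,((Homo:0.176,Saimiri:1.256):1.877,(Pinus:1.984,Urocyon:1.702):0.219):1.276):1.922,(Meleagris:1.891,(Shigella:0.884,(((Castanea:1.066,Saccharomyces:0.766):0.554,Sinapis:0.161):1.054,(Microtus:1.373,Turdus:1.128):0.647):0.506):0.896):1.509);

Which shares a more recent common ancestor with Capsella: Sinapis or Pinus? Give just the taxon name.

Pinus

The MRCA of Capsella and Pinus subtends ((Escherichia,((Melursus,Peromyscus),Capsella)),((Homo,Saimiri),(Pinus,Urocyon))) (8 taxa).
The MRCA of Capsella and Sinapis is the root, subtending the entire tree (15 taxa).
The first is nested inside the second, so Capsella shares a more recent common ancestor with Pinus.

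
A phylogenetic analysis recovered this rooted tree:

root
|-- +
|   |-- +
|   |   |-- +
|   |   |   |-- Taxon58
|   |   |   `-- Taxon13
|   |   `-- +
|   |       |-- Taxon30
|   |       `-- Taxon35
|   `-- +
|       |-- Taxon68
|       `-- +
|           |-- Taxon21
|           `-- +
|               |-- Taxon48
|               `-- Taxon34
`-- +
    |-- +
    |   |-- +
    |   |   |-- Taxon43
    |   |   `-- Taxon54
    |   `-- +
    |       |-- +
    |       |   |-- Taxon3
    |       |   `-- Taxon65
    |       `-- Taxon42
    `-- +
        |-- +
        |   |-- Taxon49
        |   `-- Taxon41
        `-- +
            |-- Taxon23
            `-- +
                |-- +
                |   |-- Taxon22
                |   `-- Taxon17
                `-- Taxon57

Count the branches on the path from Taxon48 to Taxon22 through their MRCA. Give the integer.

11

The MRCA of Taxon48 and Taxon22 is the root of the tree.
From Taxon48 up to that node: 5 branches. From Taxon22 up to the same node: 6 branches. Total: 5 + 6 = 11.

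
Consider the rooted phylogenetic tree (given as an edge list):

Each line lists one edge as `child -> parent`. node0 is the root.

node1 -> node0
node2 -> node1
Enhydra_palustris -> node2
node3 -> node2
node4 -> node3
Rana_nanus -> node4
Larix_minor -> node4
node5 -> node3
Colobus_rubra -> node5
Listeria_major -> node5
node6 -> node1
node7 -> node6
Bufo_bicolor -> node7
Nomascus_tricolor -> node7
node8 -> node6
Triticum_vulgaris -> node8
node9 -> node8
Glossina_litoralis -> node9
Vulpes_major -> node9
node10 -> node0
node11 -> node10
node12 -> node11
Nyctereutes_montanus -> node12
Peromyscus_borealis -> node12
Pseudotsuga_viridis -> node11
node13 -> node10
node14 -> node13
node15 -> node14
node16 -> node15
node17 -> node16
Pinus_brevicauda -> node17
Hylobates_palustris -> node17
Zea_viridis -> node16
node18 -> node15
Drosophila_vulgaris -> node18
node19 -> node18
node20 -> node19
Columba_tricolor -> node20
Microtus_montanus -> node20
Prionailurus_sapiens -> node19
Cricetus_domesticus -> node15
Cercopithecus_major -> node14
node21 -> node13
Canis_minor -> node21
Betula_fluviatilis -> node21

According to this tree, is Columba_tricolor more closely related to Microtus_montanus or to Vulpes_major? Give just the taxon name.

Microtus_montanus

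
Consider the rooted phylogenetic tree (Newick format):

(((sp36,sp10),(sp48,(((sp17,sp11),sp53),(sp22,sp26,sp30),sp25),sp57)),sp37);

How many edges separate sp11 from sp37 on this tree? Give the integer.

The MRCA of sp11 and sp37 is the root of the tree.
From sp11 up to that node: 6 branches. From sp37 up to the same node: 1 branch. Total: 6 + 1 = 7.

7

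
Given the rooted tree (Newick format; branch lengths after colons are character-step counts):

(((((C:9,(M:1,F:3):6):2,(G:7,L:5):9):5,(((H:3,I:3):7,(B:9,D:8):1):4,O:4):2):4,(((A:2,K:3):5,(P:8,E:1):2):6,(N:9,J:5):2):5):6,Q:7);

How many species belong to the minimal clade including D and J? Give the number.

The MRCA of D and J is the node subtending ((((C,(M,F)),(G,L)),(((H,I),(B,D)),O)),(((A,K),(P,E)),(N,J))).
That clade contains 16 terminal taxa: A, B, C, D, E, F, G, H, I, J, K, L, M, N, O, P.

16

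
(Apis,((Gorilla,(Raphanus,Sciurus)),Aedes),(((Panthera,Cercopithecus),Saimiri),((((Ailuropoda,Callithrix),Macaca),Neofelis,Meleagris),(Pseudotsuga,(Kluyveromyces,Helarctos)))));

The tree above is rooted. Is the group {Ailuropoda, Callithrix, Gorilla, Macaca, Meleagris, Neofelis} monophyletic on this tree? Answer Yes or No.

The MRCA of the listed taxa is the root, so the smallest clade containing them is the whole tree.
That clade also contains Aedes, Apis, Cercopithecus, Helarctos, Kluyveromyces, Panthera, Pseudotsuga, Raphanus, Saimiri, Sciurus, which are not in the proposed group, so the group is not monophyletic.

No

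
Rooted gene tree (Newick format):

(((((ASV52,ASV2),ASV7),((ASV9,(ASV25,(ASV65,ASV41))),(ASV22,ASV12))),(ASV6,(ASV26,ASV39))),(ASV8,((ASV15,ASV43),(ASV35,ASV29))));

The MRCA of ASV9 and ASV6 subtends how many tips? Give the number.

12

The MRCA of ASV9 and ASV6 is the node subtending ((((ASV52,ASV2),ASV7),((ASV9,(ASV25,(ASV65,ASV41))),(ASV22,ASV12))),(ASV6,(ASV26,ASV39))).
That clade contains 12 terminal taxa: ASV12, ASV2, ASV22, ASV25, ASV26, ASV39, ASV41, ASV52, ASV6, ASV65, ASV7, ASV9.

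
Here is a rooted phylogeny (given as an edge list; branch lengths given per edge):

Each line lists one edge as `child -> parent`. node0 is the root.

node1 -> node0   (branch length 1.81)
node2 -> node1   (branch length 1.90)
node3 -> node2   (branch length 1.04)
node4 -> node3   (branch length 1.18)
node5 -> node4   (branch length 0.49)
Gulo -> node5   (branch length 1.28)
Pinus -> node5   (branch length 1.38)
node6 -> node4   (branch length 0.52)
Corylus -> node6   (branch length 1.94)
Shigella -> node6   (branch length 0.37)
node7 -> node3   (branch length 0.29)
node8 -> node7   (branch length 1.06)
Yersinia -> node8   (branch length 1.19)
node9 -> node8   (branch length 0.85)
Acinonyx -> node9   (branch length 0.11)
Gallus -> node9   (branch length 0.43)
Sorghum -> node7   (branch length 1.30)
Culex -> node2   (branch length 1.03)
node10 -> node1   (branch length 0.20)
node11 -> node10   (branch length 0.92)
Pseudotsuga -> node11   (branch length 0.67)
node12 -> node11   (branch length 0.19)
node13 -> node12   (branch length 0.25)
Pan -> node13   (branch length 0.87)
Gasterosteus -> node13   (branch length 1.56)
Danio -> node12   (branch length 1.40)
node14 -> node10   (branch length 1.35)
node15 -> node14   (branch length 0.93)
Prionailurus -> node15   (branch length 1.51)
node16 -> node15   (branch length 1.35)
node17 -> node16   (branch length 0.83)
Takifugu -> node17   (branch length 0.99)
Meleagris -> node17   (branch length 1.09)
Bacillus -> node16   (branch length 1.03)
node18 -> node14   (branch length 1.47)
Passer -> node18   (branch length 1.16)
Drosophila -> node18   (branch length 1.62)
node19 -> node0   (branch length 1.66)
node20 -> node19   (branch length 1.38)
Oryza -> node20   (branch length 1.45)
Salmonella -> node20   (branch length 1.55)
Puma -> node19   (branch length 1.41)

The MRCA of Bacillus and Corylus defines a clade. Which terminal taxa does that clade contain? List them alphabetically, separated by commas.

Acinonyx, Bacillus, Corylus, Culex, Danio, Drosophila, Gallus, Gasterosteus, Gulo, Meleagris, Pan, Passer, Pinus, Prionailurus, Pseudotsuga, Shigella, Sorghum, Takifugu, Yersinia

Tracing Bacillus: it sits inside ((Takifugu,Meleagris),Bacillus).
Tracing Corylus: it sits inside (Corylus,Shigella).
The smallest clade enclosing both is (((((Gulo,Pinus),(Corylus,Shigella)),((Yersinia,(Acinonyx,Gallus)),Sorghum)),Culex),((Pseudotsuga,((Pan,Gasterosteus),Danio)),((Prionailurus,((Takifugu,Meleagris),Bacillus)),(Passer,Drosophila)))); the answer is its 19 terminal taxa in alphabetical order.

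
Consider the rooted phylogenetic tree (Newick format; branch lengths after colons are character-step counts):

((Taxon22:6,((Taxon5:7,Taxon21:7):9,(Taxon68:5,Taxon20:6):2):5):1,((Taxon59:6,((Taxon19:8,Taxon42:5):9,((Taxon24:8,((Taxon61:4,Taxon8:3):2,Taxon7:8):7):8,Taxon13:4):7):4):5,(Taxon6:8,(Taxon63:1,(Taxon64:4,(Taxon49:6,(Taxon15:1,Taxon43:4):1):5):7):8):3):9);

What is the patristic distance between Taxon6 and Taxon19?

The path runs Taxon6 → … → MRCA → … → Taxon19; the MRCA is the node subtending ((Taxon59,((Taxon19,Taxon42),((Taxon24,((Taxon61,Taxon8),Taxon7)),Taxon13))),(Taxon6,(Taxon63,(Taxon64,(Taxon49,(Taxon15,Taxon43)))))).
Branch lengths along that path: 8 + 3 + 5 + 4 + 9 + 8 = 37.

37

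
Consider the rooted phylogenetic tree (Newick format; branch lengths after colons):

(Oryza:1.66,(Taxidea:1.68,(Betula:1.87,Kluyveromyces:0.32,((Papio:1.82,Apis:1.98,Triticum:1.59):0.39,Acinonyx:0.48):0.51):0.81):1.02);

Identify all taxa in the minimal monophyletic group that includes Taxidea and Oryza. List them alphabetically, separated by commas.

Acinonyx, Apis, Betula, Kluyveromyces, Oryza, Papio, Taxidea, Triticum

Tracing Taxidea: it sits inside (Taxidea,(Betula,Kluyveromyces,((Papio,Apis,Triticum),Acinonyx))).
Tracing Oryza: it attaches directly to the root.
The smallest clade enclosing both is the whole tree (their MRCA is the root), so the answer is all 8 tips in alphabetical order.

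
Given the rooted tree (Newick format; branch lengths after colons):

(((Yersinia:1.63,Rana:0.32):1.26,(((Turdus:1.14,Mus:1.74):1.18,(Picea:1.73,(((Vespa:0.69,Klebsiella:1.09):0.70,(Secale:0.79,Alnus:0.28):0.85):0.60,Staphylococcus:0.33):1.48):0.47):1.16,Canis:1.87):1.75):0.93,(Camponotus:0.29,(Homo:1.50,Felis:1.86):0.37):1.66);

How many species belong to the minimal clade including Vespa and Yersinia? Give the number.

11

The MRCA of Vespa and Yersinia is the node subtending ((Yersinia,Rana),(((Turdus,Mus),(Picea,(((Vespa,Klebsiella),(Secale,Alnus)),Staphylococcus))),Canis)).
That clade contains 11 terminal taxa: Alnus, Canis, Klebsiella, Mus, Picea, Rana, Secale, Staphylococcus, Turdus, Vespa, Yersinia.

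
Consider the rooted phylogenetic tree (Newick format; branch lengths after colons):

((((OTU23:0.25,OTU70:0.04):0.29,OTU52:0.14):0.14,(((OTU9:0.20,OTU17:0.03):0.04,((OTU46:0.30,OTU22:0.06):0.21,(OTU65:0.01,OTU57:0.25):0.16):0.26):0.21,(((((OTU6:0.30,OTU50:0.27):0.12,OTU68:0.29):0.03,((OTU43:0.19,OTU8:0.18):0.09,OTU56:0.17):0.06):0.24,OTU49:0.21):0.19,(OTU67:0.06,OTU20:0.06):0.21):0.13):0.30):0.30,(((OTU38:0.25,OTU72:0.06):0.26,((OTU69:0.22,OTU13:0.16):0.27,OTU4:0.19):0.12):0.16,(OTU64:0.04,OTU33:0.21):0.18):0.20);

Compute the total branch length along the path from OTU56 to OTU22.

1.53

The path runs OTU56 → … → MRCA → … → OTU22; the MRCA is the node subtending (((OTU9,OTU17),((OTU46,OTU22),(OTU65,OTU57))),(((((OTU6,OTU50),OTU68),((OTU43,OTU8),OTU56)),OTU49),(OTU67,OTU20))).
Branch lengths along that path: 0.17 + 0.06 + 0.24 + 0.19 + 0.13 + 0.21 + 0.26 + 0.21 + 0.06 = 1.53.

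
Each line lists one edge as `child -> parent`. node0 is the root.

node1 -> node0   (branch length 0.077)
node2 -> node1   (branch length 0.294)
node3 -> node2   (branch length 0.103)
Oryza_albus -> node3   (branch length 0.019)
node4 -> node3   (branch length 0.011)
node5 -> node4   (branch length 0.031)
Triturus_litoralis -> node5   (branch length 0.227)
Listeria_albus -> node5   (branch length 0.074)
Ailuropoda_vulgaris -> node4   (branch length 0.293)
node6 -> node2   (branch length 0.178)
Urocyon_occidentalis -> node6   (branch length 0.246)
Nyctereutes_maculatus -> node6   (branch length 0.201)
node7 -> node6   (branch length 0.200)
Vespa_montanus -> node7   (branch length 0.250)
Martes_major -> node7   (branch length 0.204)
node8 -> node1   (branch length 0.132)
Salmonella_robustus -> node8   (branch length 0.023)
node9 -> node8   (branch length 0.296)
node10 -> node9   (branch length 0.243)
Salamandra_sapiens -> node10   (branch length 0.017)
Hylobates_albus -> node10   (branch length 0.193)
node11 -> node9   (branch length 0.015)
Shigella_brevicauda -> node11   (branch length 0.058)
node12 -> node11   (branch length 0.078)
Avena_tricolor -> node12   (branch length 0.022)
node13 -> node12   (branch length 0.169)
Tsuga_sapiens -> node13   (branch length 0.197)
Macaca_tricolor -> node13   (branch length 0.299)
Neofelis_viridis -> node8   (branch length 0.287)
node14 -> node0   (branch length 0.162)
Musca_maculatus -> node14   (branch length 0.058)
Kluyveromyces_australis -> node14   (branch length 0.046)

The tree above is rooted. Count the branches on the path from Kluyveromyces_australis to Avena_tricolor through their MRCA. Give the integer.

The MRCA of Kluyveromyces_australis and Avena_tricolor is the root of the tree.
From Kluyveromyces_australis up to that node: 2 branches. From Avena_tricolor up to the same node: 6 branches. Total: 2 + 6 = 8.

8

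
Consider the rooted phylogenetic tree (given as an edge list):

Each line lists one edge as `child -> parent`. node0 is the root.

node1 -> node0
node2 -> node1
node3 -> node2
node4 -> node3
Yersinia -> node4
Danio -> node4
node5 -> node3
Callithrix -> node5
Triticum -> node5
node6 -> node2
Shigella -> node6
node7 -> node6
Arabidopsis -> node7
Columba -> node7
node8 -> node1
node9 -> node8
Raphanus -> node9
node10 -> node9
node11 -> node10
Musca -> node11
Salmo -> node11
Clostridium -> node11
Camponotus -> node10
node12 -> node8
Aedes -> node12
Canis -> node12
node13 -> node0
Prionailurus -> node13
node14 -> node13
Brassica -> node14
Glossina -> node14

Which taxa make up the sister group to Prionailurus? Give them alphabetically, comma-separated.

Brassica, Glossina

Prionailurus attaches to the tree at the node subtending (Prionailurus,(Brassica,Glossina)).
The other lineage descending from that same node — the sister group — is (Brassica,Glossina); its 2 tips in alphabetical order are the answer.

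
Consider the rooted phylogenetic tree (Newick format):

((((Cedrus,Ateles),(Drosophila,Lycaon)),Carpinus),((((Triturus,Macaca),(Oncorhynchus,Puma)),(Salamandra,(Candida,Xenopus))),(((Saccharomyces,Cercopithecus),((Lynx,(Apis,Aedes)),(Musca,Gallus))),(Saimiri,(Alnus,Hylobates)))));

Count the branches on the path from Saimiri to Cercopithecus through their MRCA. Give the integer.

The MRCA of Saimiri and Cercopithecus is the node subtending (((Saccharomyces,Cercopithecus),((Lynx,(Apis,Aedes)),(Musca,Gallus))),(Saimiri,(Alnus,Hylobates))).
From Saimiri up to that node: 2 branches. From Cercopithecus up to the same node: 3 branches. Total: 2 + 3 = 5.

5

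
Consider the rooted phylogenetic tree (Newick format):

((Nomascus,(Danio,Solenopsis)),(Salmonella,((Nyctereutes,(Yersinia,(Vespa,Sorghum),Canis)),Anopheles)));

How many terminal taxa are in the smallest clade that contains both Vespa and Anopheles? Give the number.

6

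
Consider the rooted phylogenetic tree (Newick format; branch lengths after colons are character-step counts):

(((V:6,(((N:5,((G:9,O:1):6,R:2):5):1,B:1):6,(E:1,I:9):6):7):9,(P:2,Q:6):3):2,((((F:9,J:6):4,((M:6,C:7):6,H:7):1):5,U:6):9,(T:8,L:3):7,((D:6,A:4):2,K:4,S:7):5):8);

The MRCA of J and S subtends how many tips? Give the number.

12

The MRCA of J and S is the node subtending ((((F,J),((M,C),H)),U),(T,L),((D,A),K,S)).
That clade contains 12 terminal taxa: A, C, D, F, H, J, K, L, M, S, T, U.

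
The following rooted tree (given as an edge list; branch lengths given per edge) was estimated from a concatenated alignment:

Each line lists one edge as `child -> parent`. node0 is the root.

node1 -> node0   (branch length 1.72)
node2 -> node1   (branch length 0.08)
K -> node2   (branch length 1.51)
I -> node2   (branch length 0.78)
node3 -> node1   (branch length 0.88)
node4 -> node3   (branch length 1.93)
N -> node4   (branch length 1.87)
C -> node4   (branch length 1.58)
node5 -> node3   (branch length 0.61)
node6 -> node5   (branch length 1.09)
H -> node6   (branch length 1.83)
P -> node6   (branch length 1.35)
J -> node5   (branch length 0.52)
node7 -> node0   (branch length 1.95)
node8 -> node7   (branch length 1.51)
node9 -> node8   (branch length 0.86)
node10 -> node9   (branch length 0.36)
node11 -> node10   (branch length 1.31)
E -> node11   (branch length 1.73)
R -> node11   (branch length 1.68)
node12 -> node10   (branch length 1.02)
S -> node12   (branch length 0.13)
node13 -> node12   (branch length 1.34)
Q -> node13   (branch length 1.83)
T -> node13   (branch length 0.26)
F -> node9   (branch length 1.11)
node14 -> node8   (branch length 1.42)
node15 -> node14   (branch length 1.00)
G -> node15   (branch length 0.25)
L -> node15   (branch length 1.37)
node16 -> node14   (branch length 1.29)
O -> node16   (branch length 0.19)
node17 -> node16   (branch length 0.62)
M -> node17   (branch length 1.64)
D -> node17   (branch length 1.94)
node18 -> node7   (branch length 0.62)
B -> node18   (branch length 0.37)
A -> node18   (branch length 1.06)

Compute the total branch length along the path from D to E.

The path runs D → … → MRCA → … → E; the MRCA is the node subtending ((((E,R),(S,(Q,T))),F),((G,L),(O,(M,D)))).
Branch lengths along that path: 1.94 + 0.62 + 1.29 + 1.42 + 0.86 + 0.36 + 1.31 + 1.73 = 9.53.

9.53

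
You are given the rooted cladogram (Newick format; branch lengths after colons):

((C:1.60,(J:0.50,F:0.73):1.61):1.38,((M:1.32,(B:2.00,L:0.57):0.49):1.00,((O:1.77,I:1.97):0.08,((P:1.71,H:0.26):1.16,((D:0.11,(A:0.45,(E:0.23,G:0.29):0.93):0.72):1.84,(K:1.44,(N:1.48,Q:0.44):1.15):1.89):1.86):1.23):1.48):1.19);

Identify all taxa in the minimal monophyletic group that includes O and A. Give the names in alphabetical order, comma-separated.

Tracing O: it sits inside (O,I).
Tracing A: it sits inside (A,(E,G)).
The smallest clade enclosing both is ((O,I),((P,H),((D,(A,(E,G))),(K,(N,Q))))); the answer is its 11 terminal taxa in alphabetical order.

A, D, E, G, H, I, K, N, O, P, Q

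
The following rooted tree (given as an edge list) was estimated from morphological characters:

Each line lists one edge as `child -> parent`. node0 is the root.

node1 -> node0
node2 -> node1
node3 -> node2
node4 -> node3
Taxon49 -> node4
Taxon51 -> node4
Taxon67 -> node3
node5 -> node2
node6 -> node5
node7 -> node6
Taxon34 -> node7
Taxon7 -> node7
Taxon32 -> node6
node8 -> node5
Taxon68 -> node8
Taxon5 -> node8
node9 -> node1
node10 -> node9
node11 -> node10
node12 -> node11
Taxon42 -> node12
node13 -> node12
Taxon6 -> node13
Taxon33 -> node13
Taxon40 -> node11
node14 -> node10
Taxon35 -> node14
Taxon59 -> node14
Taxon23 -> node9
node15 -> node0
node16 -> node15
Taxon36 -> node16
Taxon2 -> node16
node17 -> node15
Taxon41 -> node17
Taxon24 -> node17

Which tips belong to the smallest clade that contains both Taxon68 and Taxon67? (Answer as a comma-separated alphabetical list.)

Tracing Taxon68: it sits inside (Taxon68,Taxon5).
Tracing Taxon67: it sits inside ((Taxon49,Taxon51),Taxon67).
The smallest clade enclosing both is (((Taxon49,Taxon51),Taxon67),(((Taxon34,Taxon7),Taxon32),(Taxon68,Taxon5))); the answer is its 8 terminal taxa in alphabetical order.

Taxon32, Taxon34, Taxon49, Taxon5, Taxon51, Taxon67, Taxon68, Taxon7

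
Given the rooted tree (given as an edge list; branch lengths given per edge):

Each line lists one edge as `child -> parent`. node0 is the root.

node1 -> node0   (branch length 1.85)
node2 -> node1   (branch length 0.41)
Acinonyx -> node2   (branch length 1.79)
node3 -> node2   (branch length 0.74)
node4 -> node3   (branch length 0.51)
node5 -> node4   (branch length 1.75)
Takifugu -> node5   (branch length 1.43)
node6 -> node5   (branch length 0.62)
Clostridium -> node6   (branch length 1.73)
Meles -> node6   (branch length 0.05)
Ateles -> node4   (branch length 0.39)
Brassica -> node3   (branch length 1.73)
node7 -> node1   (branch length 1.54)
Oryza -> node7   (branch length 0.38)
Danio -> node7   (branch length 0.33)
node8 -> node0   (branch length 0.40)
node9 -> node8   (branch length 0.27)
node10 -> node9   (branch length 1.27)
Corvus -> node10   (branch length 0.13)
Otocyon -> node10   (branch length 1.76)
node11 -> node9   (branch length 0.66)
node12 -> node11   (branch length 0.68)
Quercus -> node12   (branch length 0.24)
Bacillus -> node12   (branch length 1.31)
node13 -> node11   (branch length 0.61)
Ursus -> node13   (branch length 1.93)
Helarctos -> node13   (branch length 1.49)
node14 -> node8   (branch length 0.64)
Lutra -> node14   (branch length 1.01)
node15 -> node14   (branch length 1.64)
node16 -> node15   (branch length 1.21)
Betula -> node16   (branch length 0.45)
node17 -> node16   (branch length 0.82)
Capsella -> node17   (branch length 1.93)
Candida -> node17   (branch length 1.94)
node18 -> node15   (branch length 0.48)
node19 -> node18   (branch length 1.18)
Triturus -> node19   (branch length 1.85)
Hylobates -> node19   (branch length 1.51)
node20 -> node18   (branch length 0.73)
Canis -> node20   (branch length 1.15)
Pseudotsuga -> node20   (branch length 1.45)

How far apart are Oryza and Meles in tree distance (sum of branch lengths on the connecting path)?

The path runs Oryza → … → MRCA → … → Meles; the MRCA is the node subtending ((Acinonyx,(((Takifugu,(Clostridium,Meles)),Ateles),Brassica)),(Oryza,Danio)).
Branch lengths along that path: 0.38 + 1.54 + 0.41 + 0.74 + 0.51 + 1.75 + 0.62 + 0.05 = 6.00.

6.00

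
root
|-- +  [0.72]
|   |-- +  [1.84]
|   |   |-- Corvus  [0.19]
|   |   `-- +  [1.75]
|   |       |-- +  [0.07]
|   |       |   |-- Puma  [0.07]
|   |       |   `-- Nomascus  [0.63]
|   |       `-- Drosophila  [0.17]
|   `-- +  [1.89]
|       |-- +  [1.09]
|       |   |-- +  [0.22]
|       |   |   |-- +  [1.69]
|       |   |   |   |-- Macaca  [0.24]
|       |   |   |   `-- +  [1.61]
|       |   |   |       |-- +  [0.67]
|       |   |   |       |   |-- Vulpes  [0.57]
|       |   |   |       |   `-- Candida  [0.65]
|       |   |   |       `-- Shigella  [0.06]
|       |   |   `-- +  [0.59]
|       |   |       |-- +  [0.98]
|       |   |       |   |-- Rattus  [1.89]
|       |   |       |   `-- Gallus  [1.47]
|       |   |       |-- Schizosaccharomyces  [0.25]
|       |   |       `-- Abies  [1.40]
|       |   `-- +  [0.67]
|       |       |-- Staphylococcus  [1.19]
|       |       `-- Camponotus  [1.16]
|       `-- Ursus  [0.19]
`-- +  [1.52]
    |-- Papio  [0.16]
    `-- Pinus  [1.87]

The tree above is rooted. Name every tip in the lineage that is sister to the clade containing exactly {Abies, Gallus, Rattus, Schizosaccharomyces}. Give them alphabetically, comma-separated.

Candida, Macaca, Shigella, Vulpes

The clade containing exactly {Abies, Gallus, Rattus, Schizosaccharomyces} attaches to the tree at the node subtending ((Macaca,((Vulpes,Candida),Shigella)),((Rattus,Gallus),Schizosaccharomyces,Abies)).
The other lineage descending from that same node — the sister group — is (Macaca,((Vulpes,Candida),Shigella)); its 4 tips in alphabetical order are the answer.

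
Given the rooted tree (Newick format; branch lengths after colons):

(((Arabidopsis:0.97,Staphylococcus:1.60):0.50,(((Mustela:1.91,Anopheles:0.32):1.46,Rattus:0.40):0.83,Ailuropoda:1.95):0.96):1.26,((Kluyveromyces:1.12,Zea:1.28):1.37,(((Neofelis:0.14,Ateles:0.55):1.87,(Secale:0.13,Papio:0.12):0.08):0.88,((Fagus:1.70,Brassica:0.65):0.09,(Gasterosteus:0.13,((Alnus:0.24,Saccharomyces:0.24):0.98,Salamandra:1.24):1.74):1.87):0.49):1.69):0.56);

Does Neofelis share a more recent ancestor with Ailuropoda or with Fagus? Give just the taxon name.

The MRCA of Neofelis and Fagus subtends (((Neofelis,Ateles),(Secale,Papio)),((Fagus,Brassica),(Gasterosteus,((Alnus,Saccharomyces),Salamandra)))) (10 taxa).
The MRCA of Neofelis and Ailuropoda is the root, subtending the entire tree (18 taxa).
The first is nested inside the second, so Neofelis shares a more recent common ancestor with Fagus.

Fagus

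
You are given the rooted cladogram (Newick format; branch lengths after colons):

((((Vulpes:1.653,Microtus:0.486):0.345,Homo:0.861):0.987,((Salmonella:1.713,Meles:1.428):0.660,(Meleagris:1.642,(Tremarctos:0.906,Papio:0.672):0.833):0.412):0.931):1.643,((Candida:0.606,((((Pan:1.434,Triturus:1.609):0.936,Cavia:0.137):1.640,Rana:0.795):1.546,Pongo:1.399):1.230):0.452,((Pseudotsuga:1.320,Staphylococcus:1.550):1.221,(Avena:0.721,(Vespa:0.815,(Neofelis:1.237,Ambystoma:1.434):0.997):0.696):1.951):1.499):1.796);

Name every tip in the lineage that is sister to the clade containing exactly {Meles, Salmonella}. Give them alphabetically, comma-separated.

Meleagris, Papio, Tremarctos

The clade containing exactly {Meles, Salmonella} attaches to the tree at the node subtending ((Salmonella,Meles),(Meleagris,(Tremarctos,Papio))).
The other lineage descending from that same node — the sister group — is (Meleagris,(Tremarctos,Papio)); its 3 tips in alphabetical order are the answer.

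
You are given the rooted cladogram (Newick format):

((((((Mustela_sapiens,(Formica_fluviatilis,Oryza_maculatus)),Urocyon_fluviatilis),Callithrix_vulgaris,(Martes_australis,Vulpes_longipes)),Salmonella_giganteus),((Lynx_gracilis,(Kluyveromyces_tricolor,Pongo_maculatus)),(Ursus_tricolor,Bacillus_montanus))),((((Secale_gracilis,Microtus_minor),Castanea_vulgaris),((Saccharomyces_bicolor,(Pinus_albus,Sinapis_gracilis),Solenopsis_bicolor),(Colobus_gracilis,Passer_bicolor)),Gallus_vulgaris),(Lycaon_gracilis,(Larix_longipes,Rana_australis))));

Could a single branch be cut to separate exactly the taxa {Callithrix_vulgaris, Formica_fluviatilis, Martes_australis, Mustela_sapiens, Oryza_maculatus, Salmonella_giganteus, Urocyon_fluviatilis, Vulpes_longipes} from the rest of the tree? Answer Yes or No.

The most recent common ancestor of these taxa subtends ((((Mustela_sapiens,(Formica_fluviatilis,Oryza_maculatus)),Urocyon_fluviatilis),Callithrix_vulgaris,(Martes_australis,Vulpes_longipes)),Salmonella_giganteus).
That clade has exactly 8 tips — every listed taxon and nothing else — so the group is monophyletic.

Yes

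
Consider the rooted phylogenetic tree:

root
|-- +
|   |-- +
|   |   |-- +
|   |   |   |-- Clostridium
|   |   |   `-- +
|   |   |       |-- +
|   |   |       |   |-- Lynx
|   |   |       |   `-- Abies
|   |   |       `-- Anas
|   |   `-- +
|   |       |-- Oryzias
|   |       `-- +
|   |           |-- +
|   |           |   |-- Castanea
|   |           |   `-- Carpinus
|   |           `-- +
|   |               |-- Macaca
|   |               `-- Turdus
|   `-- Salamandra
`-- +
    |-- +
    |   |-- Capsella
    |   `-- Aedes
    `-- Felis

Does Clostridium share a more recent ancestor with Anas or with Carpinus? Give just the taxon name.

The MRCA of Clostridium and Anas subtends (Clostridium,((Lynx,Abies),Anas)) (4 taxa).
The MRCA of Clostridium and Carpinus subtends ((Clostridium,((Lynx,Abies),Anas)),(Oryzias,((Castanea,Carpinus),(Macaca,Turdus)))) (9 taxa).
The first is nested inside the second, so Clostridium shares a more recent common ancestor with Anas.

Anas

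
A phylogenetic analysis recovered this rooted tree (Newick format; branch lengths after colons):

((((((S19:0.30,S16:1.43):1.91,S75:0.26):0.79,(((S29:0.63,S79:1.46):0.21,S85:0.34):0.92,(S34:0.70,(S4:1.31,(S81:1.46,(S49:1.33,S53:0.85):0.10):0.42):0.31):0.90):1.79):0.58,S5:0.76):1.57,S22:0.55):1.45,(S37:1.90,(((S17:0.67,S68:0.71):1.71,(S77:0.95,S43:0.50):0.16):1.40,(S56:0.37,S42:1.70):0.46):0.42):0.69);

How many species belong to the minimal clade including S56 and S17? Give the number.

6

The MRCA of S56 and S17 is the node subtending (((S17,S68),(S77,S43)),(S56,S42)).
That clade contains 6 terminal taxa: S17, S42, S43, S56, S68, S77.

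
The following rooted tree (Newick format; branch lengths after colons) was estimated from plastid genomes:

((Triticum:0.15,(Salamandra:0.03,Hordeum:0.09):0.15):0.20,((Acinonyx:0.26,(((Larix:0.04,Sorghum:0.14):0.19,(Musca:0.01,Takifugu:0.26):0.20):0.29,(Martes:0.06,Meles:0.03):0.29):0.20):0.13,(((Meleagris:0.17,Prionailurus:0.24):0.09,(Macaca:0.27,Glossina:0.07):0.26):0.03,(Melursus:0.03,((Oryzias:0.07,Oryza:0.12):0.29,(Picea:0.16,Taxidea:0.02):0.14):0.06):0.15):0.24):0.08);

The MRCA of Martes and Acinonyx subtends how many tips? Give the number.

The MRCA of Martes and Acinonyx is the node subtending (Acinonyx,(((Larix,Sorghum),(Musca,Takifugu)),(Martes,Meles))).
That clade contains 7 terminal taxa: Acinonyx, Larix, Martes, Meles, Musca, Sorghum, Takifugu.

7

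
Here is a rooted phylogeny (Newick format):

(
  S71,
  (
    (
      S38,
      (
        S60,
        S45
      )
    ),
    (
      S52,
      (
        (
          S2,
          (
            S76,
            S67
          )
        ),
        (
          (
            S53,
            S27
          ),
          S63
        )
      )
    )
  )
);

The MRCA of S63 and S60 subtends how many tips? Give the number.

The MRCA of S63 and S60 is the node subtending ((S38,(S60,S45)),(S52,((S2,(S76,S67)),((S53,S27),S63)))).
That clade contains 10 terminal taxa: S2, S27, S38, S45, S52, S53, S60, S63, S67, S76.

10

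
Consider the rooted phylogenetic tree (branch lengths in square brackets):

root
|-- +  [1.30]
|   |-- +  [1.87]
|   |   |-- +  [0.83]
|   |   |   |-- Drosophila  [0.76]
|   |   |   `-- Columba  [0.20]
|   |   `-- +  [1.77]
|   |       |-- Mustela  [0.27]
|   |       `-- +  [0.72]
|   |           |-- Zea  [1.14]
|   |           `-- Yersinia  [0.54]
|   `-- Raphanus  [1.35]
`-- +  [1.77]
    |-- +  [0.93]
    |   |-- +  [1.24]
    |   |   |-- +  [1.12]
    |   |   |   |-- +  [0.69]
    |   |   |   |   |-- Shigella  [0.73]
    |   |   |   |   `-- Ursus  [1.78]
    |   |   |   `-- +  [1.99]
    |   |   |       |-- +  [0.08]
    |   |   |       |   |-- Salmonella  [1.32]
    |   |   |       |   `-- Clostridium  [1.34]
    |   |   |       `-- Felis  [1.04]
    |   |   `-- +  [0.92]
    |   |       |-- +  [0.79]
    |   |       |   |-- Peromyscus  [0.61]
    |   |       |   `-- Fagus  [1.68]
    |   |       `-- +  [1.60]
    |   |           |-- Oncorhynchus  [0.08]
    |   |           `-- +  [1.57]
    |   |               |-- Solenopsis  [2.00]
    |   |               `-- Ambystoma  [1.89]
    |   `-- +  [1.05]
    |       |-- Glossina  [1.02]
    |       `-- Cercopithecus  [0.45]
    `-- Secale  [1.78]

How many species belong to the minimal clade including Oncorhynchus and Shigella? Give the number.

The MRCA of Oncorhynchus and Shigella is the node subtending (((Shigella,Ursus),((Salmonella,Clostridium),Felis)),((Peromyscus,Fagus),(Oncorhynchus,(Solenopsis,Ambystoma)))).
That clade contains 10 terminal taxa: Ambystoma, Clostridium, Fagus, Felis, Oncorhynchus, Peromyscus, Salmonella, Shigella, Solenopsis, Ursus.

10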